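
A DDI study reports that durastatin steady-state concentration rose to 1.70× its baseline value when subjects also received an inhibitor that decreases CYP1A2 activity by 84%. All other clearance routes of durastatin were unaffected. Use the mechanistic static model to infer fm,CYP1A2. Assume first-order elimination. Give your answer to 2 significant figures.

0.49

CL'/CL = 1 / 1.70 = 0.5882
0.16·fm + (1 − fm) = 0.5882
fm = (0.5882 − 1) / (0.16 − 1) = 0.49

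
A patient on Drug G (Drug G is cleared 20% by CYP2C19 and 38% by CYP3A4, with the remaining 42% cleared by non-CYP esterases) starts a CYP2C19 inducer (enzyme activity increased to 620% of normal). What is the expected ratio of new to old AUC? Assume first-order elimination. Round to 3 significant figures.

0.490

The CYP2C19 pathway (20% of clearance) increases to 6.2× activity: 0.2 × 6.2 = 1.24.
CYP3A4 (38%) and the residual 42% are unaffected.
Relative clearance = 1.24 + 0.38 + 0.42 = 2.04.
AUC is inversely proportional to clearance, so the fold-change is 1 / 2.04 = 0.490.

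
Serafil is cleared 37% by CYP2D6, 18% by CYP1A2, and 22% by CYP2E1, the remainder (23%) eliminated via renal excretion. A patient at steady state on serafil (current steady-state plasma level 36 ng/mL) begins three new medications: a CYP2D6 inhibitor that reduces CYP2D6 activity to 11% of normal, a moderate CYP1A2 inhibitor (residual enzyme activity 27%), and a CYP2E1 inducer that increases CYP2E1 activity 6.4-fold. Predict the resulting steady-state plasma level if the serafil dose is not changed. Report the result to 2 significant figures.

The CYP2D6 pathway (37% of clearance) drops to 0.11× activity: 0.37 × 0.11 = 0.0407.
The CYP1A2 pathway (18% of clearance) drops to 0.27× activity: 0.18 × 0.27 = 0.0486.
The CYP2E1 pathway (22% of clearance) rises to 6.4× activity: 0.22 × 6.4 = 1.408.
The remaining 23% of clearance is unaffected.
CL_new/CL_old = 0.0407 + 0.0486 + 1.408 + 0.23 = 1.7273.
New steady-state plasma level = 36 / 1.7273 = 21 ng/mL (concentration scales inversely with clearance).

21 ng/mL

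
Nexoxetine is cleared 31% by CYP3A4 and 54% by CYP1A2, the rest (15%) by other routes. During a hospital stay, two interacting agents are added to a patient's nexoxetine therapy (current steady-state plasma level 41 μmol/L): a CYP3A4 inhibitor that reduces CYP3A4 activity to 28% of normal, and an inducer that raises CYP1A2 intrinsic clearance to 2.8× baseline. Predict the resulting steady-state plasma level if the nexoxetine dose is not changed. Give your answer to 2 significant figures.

The CYP3A4 pathway (31% of clearance) is reduced to 0.28× activity: 0.31 × 0.28 = 0.0868.
The CYP1A2 pathway (54% of clearance) rises to 2.8× activity: 0.54 × 2.8 = 1.512.
Non-CYP routes (15%) are unchanged.
New clearance relative to baseline: 0.0868 + 1.512 + 0.15 = 1.7488.
Steady-state plasma level ∝ 1/CL: new value = 41 / 1.7488 = 23 μmol/L.

23 μmol/L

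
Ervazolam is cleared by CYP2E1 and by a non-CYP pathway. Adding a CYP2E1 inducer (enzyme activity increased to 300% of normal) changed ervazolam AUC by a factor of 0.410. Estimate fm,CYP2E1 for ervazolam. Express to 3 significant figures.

0.720

Let x = fm,CYP2E1. Because AUC ∝ 1/CL, relative clearance rose to 1/0.410 = 2.439.
Only the CYP2E1 route changed, so 2.439 = x·3 + (1 − x), giving x = 0.720.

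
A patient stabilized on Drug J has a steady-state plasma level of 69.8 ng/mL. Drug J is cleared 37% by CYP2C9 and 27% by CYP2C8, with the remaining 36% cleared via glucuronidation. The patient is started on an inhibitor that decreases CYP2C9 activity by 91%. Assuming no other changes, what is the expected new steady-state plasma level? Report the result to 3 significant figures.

The CYP2C9 pathway (37% of clearance) falls to 0.09× activity: 0.37 × 0.09 = 0.0333.
CYP2C8 (27%) and the residual 36% are unaffected.
CL_new/CL_old = 0.0333 + 0.27 + 0.36 = 0.6633.
Steady-state plasma level ∝ 1/CL, so new value = 69.8 / 0.6633 = 105 ng/mL.

105 ng/mL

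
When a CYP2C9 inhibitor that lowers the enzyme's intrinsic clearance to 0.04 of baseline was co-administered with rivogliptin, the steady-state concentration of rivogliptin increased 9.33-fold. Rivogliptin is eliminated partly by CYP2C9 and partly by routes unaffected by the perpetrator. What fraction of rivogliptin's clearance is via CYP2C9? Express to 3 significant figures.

0.930

CL'/CL = 1 / 9.33 = 0.1072
0.04·fm + (1 − fm) = 0.1072
fm = (0.1072 − 1) / (0.04 − 1) = 0.930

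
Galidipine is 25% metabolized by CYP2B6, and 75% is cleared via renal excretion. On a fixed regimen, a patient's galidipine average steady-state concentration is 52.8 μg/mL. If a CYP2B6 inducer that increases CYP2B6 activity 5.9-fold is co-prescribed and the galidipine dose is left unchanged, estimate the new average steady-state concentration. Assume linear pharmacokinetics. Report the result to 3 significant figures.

CYP2B6: 0.25 × 5.9 = 1.475
Other: 0.75 (unchanged)
New clearance relative to baseline: 1.475 + 0.75 = 2.225.
New average steady-state concentration = baseline ÷ relative clearance = 52.8 / 2.225 = 23.7 μg/mL.

23.7 μg/mL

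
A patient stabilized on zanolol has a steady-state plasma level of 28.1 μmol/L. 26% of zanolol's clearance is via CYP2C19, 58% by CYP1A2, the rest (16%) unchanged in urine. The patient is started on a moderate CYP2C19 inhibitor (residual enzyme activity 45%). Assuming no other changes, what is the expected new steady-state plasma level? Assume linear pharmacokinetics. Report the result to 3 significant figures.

32.8 μmol/L

The CYP2C19 pathway (26% of clearance) is reduced to 0.45× activity: 0.26 × 0.45 = 0.117.
CYP1A2 (58%) and the residual 16% are unaffected.
New clearance relative to baseline: 0.117 + 0.58 + 0.16 = 0.857.
Steady-state plasma level ∝ 1/CL, so new value = 28.1 / 0.857 = 32.8 μmol/L.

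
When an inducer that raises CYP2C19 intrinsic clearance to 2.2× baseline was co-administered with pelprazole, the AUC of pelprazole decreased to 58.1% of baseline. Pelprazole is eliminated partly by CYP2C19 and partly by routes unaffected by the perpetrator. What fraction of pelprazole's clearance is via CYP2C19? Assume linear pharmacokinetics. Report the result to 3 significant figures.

Write x for the fraction cleared via CYP2C19. The observed AUC change means clearance rose to 1/0.581 = 1.721 of baseline.
Only the CYP2C19 route changed, so 1.721 = x·2.2 + (1 − x), giving x = 0.601.

0.601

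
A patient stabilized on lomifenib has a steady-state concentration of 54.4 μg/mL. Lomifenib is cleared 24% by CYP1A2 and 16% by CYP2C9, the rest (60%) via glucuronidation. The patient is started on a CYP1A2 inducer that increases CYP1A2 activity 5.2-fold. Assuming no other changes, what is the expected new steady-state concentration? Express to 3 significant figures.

27.1 μg/mL

CYP1A2: 0.24 × 5.2 = 1.248
CYP2C9: 0.16 (unchanged)
Other: 0.6 (unchanged)
Relative clearance = 1.248 + 0.16 + 0.6 = 2.008.
New steady-state concentration = baseline ÷ relative clearance = 54.4 / 2.008 = 27.1 μg/mL.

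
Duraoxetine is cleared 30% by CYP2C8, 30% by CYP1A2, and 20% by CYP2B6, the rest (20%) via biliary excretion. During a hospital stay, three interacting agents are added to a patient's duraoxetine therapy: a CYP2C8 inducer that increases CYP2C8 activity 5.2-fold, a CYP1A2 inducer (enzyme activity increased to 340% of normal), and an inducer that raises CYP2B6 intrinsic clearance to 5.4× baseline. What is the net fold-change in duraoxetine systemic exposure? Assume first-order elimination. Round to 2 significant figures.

0.26

The CYP2C8 pathway (30% of clearance) increases to 5.2× activity: 0.3 × 5.2 = 1.56.
The CYP1A2 pathway (30% of clearance) is boosted to 3.4× activity: 0.3 × 3.4 = 1.02.
The CYP2B6 pathway (20% of clearance) increases to 5.4× activity: 0.2 × 5.4 = 1.08.
The remaining 20% of clearance is unaffected.
CL_new/CL_old = 1.56 + 1.02 + 1.08 + 0.2 = 3.86.
Because systemic exposure varies inversely with clearance, the combined effect is 1 / 3.86 = 0.26.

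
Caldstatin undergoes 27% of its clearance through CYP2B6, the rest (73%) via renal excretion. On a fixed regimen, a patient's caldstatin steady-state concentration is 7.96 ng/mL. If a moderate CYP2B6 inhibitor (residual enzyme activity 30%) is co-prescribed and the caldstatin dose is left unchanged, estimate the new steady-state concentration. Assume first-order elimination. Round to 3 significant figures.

9.82 ng/mL

The CYP2B6 pathway (27% of clearance) drops to 0.3× activity: 0.27 × 0.3 = 0.081.
The remaining 73% of clearance is unaffected.
New clearance relative to baseline: 0.081 + 0.73 = 0.811.
Steady-state concentration ∝ 1/CL, so new value = 7.96 / 0.811 = 9.82 ng/mL.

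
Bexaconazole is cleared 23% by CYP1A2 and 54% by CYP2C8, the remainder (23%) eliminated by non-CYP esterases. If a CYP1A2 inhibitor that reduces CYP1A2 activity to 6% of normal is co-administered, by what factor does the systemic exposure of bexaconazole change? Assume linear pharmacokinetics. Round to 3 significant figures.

1.28

The CYP1A2 pathway (23% of clearance) falls to 0.06× activity: 0.23 × 0.06 = 0.0138.
CYP2C8 (54%) and the residual 23% are unaffected.
New clearance relative to baseline: 0.0138 + 0.54 + 0.23 = 0.7838.
Systemic exposure ratio = CL_old/CL_new = 1 / 0.7838 = 1.28.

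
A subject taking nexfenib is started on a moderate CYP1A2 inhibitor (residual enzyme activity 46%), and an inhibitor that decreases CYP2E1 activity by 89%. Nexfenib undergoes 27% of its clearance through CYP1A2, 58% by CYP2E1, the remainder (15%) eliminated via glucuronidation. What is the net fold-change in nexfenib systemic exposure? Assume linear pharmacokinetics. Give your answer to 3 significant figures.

The CYP1A2 pathway (27% of clearance) drops to 0.46× activity: 0.27 × 0.46 = 0.1242.
The CYP2E1 pathway (58% of clearance) drops to 0.11× activity: 0.58 × 0.11 = 0.0638.
Non-CYP routes (15%) are unchanged.
CL_new/CL_old = 0.1242 + 0.0638 + 0.15 = 0.338.
Because systemic exposure varies inversely with clearance, the combined effect is 1 / 0.338 = 2.96.

2.96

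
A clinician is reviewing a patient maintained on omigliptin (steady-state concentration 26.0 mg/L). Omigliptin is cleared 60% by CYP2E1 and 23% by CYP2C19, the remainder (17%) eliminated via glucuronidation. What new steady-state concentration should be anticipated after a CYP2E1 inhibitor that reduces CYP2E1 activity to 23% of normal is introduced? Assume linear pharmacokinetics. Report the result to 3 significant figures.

The CYP2E1 pathway (60% of clearance) falls to 0.23× activity: 0.6 × 0.23 = 0.138.
CYP2C19 (23%) and the residual 17% are unaffected.
Relative clearance = 0.138 + 0.23 + 0.17 = 0.538.
With dosing unchanged, steady-state concentration scales as 1/CL: 26.0 / 0.538 = 48.3 mg/L.

48.3 mg/L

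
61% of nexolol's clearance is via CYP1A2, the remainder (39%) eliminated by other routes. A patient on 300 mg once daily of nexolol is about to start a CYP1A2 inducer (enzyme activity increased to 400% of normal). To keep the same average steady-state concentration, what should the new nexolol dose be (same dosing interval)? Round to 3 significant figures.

849 mg

The CYP1A2 pathway (61% of clearance) increases to 4× activity: 0.61 × 4 = 2.44.
The remaining 39% of clearance is unaffected.
Relative clearance = 2.44 + 0.39 = 2.83.
Css,avg = (dose rate)/CL, so holding Css fixed requires dose ∝ CL: 300 × 2.83 = 849 mg.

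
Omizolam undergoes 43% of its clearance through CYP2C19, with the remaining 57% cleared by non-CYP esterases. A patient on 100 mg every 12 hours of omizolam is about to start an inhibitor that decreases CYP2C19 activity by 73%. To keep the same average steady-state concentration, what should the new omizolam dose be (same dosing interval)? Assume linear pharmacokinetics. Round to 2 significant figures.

69 mg

The CYP2C19 pathway (43% of clearance) drops to 0.27× activity: 0.43 × 0.27 = 0.1161.
Non-CYP routes (57%) are unchanged.
New clearance relative to baseline: 0.1161 + 0.57 = 0.6861.
Css,avg = (dose rate)/CL, so holding Css fixed requires dose ∝ CL: 100 × 0.6861 = 69 mg.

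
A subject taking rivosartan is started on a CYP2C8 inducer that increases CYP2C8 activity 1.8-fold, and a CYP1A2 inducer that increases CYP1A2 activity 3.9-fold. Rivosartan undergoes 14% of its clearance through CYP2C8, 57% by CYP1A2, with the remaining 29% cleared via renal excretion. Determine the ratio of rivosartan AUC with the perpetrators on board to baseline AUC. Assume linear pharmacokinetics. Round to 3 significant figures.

CYP2C8: 0.14 × 1.8 = 0.252
CYP1A2: 0.57 × 3.9 = 2.223
Other: 0.29 (unchanged)
Relative clearance = 0.252 + 2.223 + 0.29 = 2.765.
AUC ∝ 1/CL: fold-change = 1 / 2.765 = 0.362.

0.362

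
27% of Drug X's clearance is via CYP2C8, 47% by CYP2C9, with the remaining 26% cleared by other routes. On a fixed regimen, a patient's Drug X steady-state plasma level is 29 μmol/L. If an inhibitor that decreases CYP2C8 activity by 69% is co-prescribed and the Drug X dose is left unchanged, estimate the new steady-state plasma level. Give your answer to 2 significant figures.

The CYP2C8 pathway (27% of clearance) falls to 0.31× activity: 0.27 × 0.31 = 0.0837.
CYP2C9 (47%) and the residual 26% are unaffected.
CL_new/CL_old = 0.0837 + 0.47 + 0.26 = 0.8137.
New steady-state plasma level = baseline ÷ relative clearance = 29 / 0.8137 = 36 μmol/L.

36 μmol/L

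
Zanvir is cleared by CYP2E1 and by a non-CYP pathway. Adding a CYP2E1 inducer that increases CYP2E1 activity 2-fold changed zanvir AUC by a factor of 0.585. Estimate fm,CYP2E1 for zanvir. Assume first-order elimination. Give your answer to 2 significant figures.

0.71

Write x for the fraction cleared via CYP2E1. The observed AUC change means clearance rose to 1/0.585 = 1.709 of baseline.
Only the CYP2E1 route changed, so 1.709 = x·2 + (1 − x), giving x = 0.71.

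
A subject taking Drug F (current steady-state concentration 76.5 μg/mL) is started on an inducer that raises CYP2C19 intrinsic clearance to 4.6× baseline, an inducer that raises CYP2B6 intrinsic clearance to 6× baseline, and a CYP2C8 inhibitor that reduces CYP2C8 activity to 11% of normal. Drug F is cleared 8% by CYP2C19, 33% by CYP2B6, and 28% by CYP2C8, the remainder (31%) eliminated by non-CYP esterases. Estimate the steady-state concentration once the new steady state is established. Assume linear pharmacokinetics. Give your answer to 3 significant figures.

CYP2C19: 0.08 × 4.6 = 0.368
CYP2B6: 0.33 × 6 = 1.98
CYP2C8: 0.28 × 0.11 = 0.0308
Other: 0.31 (unchanged)
Relative clearance = 0.368 + 1.98 + 0.0308 + 0.31 = 2.6888.
New steady-state concentration = 76.5 / 2.6888 = 28.5 μg/mL (concentration scales inversely with clearance).

28.5 μg/mL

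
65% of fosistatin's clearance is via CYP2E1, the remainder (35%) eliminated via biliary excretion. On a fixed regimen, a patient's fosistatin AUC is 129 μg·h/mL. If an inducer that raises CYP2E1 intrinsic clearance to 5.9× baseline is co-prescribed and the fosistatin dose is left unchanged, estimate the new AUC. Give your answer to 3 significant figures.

The CYP2E1 pathway (65% of clearance) rises to 5.9× activity: 0.65 × 5.9 = 3.835.
Non-CYP routes (35%) are unchanged.
CL_new/CL_old = 3.835 + 0.35 = 4.185.
New AUC = baseline ÷ relative clearance = 129 / 4.185 = 30.8 μg·h/mL.

30.8 μg·h/mL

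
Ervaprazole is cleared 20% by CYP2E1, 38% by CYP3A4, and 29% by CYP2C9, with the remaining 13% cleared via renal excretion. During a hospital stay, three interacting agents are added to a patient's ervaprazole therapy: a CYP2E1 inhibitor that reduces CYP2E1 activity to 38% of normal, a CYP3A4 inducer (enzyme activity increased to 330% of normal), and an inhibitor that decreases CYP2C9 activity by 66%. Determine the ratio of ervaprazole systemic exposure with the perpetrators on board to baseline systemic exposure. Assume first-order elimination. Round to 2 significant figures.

0.64

The CYP2E1 pathway (20% of clearance) falls to 0.38× activity: 0.2 × 0.38 = 0.076.
The CYP3A4 pathway (38% of clearance) is boosted to 3.3× activity: 0.38 × 3.3 = 1.254.
The CYP2C9 pathway (29% of clearance) falls to 0.34× activity: 0.29 × 0.34 = 0.0986.
The remaining 13% of clearance is unaffected.
CL_new/CL_old = 0.076 + 1.254 + 0.0986 + 0.13 = 1.5586.
Systemic exposure ∝ 1/CL: fold-change = 1 / 1.5586 = 0.64.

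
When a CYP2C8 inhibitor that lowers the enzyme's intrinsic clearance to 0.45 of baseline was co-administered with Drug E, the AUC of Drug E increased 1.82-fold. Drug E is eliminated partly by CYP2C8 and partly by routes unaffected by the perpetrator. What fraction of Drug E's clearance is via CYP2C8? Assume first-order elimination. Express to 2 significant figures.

0.82

Write x for the fraction cleared via CYP2C8. The observed AUC change means clearance fell to 1/1.82 = 0.5495 of baseline.
Only the CYP2C8 route changed, so 0.5495 = x·0.45 + (1 − x), giving x = 0.82.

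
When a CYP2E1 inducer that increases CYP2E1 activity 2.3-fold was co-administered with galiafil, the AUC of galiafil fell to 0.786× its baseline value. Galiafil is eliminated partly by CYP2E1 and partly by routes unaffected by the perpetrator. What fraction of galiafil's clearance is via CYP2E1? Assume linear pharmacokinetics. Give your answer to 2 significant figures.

CL'/CL = 1 / 0.786 = 1.272
2.3·fm + (1 − fm) = 1.272
fm = (1.272 − 1) / (2.3 − 1) = 0.21

0.21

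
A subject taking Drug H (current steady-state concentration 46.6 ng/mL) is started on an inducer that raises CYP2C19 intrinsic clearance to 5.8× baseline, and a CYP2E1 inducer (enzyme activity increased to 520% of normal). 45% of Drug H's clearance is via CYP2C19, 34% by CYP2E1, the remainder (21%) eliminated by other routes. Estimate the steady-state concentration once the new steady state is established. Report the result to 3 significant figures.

The CYP2C19 pathway (45% of clearance) rises to 5.8× activity: 0.45 × 5.8 = 2.61.
The CYP2E1 pathway (34% of clearance) rises to 5.2× activity: 0.34 × 5.2 = 1.768.
Non-CYP routes (21%) are unchanged.
CL_new/CL_old = 2.61 + 1.768 + 0.21 = 4.588.
Dividing the baseline by the relative clearance: 46.6 / 4.588 = 10.2 ng/mL.

10.2 ng/mL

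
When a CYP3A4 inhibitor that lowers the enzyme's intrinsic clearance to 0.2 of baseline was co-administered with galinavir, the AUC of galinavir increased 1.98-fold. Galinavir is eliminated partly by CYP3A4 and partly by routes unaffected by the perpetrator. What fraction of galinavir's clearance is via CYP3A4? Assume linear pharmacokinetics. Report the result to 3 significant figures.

CL'/CL = 1 / 1.98 = 0.5051
0.2·fm + (1 − fm) = 0.5051
fm = (0.5051 − 1) / (0.2 − 1) = 0.619

0.619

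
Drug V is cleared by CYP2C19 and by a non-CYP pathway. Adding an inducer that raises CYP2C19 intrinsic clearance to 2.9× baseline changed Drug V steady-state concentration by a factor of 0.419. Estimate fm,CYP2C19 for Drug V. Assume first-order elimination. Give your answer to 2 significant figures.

Write x for the fraction cleared via CYP2C19. The observed steady-state concentration change means clearance rose to 1/0.419 = 2.387 of baseline.
Setting x·2.9 + (1 − x) = 2.387 and solving: x = (2.387 − 1)/(2.9 − 1) = 0.73.

0.73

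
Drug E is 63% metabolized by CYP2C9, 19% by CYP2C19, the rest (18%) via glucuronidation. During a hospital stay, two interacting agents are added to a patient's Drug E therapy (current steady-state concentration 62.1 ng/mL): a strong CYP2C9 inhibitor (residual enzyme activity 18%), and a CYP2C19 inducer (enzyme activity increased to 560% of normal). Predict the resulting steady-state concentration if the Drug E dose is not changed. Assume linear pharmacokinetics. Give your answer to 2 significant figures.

46 ng/mL

The CYP2C9 pathway (63% of clearance) falls to 0.18× activity: 0.63 × 0.18 = 0.1134.
The CYP2C19 pathway (19% of clearance) rises to 5.6× activity: 0.19 × 5.6 = 1.064.
The remaining 18% of clearance is unaffected.
Relative clearance = 0.1134 + 1.064 + 0.18 = 1.3574.
New steady-state concentration = 62.1 / 1.3574 = 46 ng/mL (concentration scales inversely with clearance).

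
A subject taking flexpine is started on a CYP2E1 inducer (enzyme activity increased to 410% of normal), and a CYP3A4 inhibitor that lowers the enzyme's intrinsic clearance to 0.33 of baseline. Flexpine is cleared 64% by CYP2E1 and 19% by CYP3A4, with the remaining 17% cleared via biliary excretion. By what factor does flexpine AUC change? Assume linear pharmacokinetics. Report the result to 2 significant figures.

0.35

CYP2E1: 0.64 × 4.1 = 2.624
CYP3A4: 0.19 × 0.33 = 0.0627
Other: 0.17 (unchanged)
New clearance relative to baseline: 2.624 + 0.0627 + 0.17 = 2.8567.
Net AUC ratio = 1 / 2.8567 = 0.35.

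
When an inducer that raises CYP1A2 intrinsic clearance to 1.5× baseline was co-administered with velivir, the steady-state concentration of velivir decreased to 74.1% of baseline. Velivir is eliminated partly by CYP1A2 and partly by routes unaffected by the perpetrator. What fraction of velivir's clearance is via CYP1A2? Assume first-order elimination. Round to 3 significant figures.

0.699

Write x for the fraction cleared via CYP1A2. The observed steady-state concentration change means clearance rose to 1/0.741 = 1.35 of baseline.
Setting x·1.5 + (1 − x) = 1.35 and solving: x = (1.35 − 1)/(1.5 − 1) = 0.699.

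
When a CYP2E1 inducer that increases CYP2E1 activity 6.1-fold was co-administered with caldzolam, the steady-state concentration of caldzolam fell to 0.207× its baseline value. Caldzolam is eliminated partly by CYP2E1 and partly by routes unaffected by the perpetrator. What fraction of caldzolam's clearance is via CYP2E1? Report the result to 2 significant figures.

Call the CYP2E1 fraction fm. After the interaction, CL_new/CL_old = fm × 6.1 + (1 − fm).
Steady-state concentration ratio = 1 / (new CL fraction), so new CL fraction = 1 / 0.207 = 4.831.
fm × 6.1 + 1 − fm = 4.831  ⇒  fm × (6.1 − 1) = 3.831  ⇒  fm = 0.75.

0.75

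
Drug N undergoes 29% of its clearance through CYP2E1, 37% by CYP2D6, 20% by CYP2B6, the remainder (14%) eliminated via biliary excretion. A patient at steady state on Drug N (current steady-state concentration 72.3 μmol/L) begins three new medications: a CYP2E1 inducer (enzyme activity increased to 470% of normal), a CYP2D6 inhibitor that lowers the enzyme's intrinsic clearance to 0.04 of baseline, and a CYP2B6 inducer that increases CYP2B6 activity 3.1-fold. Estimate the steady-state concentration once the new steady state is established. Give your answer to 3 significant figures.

The CYP2E1 pathway (29% of clearance) increases to 4.7× activity: 0.29 × 4.7 = 1.363.
The CYP2D6 pathway (37% of clearance) falls to 0.04× activity: 0.37 × 0.04 = 0.0148.
The CYP2B6 pathway (20% of clearance) rises to 3.1× activity: 0.2 × 3.1 = 0.62.
The remaining 14% of clearance is unaffected.
Relative clearance = 1.363 + 0.0148 + 0.62 + 0.14 = 2.1378.
Dividing the baseline by the relative clearance: 72.3 / 2.1378 = 33.8 μmol/L.

33.8 μmol/L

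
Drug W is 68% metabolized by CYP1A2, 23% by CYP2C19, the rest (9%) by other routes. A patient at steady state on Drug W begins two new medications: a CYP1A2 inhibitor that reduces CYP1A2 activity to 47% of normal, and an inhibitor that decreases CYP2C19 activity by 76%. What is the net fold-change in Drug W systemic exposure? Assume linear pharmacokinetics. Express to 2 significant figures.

2.2

The CYP1A2 pathway (68% of clearance) is reduced to 0.47× activity: 0.68 × 0.47 = 0.3196.
The CYP2C19 pathway (23% of clearance) drops to 0.24× activity: 0.23 × 0.24 = 0.0552.
Non-CYP routes (9%) are unchanged.
Relative clearance = 0.3196 + 0.0552 + 0.09 = 0.4648.
Net systemic exposure ratio = 1 / 0.4648 = 2.2.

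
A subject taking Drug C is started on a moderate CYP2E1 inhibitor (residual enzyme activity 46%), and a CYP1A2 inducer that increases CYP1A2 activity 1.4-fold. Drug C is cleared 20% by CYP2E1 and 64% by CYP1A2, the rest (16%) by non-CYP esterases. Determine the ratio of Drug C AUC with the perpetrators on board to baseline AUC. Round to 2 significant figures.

CYP2E1: 0.2 × 0.46 = 0.092
CYP1A2: 0.64 × 1.4 = 0.896
Other: 0.16 (unchanged)
Relative clearance = 0.092 + 0.896 + 0.16 = 1.148.
Because AUC varies inversely with clearance, the combined effect is 1 / 1.148 = 0.87.

0.87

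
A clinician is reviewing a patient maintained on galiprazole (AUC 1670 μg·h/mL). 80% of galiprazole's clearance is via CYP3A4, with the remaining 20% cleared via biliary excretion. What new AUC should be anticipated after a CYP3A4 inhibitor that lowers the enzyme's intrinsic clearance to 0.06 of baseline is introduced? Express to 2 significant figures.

6.7 × 10³ μg·h/mL

CYP3A4: 0.8 × 0.06 = 0.048
Other: 0.2 (unchanged)
New clearance relative to baseline: 0.048 + 0.2 = 0.248.
With dosing unchanged, AUC scales as 1/CL: 1670 / 0.248 = 6.7 × 10³ μg·h/mL.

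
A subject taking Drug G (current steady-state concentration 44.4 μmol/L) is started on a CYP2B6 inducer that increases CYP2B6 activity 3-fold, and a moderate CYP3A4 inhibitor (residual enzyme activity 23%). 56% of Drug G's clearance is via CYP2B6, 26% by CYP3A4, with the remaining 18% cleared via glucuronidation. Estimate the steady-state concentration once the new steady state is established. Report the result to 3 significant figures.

23.1 μmol/L

CYP2B6: 0.56 × 3 = 1.68
CYP3A4: 0.26 × 0.23 = 0.0598
Other: 0.18 (unchanged)
CL_new/CL_old = 1.68 + 0.0598 + 0.18 = 1.9198.
Dividing the baseline by the relative clearance: 44.4 / 1.9198 = 23.1 μmol/L.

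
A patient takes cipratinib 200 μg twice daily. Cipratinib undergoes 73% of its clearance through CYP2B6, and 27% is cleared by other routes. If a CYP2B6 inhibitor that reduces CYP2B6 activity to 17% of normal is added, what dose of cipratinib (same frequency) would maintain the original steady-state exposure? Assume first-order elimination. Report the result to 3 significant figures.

78.8 μg

The CYP2B6 pathway (73% of clearance) falls to 0.17× activity: 0.73 × 0.17 = 0.1241.
The remaining 27% of clearance is unaffected.
Relative clearance = 0.1241 + 0.27 = 0.3941.
Css,avg = (dose rate)/CL, so holding Css fixed requires dose ∝ CL: 200 × 0.3941 = 78.8 μg.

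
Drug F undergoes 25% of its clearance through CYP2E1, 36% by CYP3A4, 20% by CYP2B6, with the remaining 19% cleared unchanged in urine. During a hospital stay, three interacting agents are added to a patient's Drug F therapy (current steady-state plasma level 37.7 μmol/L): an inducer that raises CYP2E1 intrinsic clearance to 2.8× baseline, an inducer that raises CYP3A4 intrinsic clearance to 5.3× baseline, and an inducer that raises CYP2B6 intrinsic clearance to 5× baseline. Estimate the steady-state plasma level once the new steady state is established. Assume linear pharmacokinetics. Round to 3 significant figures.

9.93 μmol/L

The CYP2E1 pathway (25% of clearance) is boosted to 2.8× activity: 0.25 × 2.8 = 0.7.
The CYP3A4 pathway (36% of clearance) is boosted to 5.3× activity: 0.36 × 5.3 = 1.908.
The CYP2B6 pathway (20% of clearance) increases to 5× activity: 0.2 × 5 = 1.
The remaining 19% of clearance is unaffected.
Relative clearance = 0.7 + 1.908 + 1 + 0.19 = 3.798.
Steady-state plasma level ∝ 1/CL: new value = 37.7 / 3.798 = 9.93 μmol/L.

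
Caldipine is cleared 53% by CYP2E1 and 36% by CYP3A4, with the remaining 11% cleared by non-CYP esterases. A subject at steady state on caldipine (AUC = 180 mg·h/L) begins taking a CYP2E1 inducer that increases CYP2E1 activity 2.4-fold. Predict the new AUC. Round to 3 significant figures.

The CYP2E1 pathway (53% of clearance) rises to 2.4× activity: 0.53 × 2.4 = 1.272.
CYP3A4 (36%) and the residual 11% are unaffected.
Relative clearance = 1.272 + 0.36 + 0.11 = 1.742.
New AUC = baseline ÷ relative clearance = 180 / 1.742 = 103 mg·h/L.

103 mg·h/L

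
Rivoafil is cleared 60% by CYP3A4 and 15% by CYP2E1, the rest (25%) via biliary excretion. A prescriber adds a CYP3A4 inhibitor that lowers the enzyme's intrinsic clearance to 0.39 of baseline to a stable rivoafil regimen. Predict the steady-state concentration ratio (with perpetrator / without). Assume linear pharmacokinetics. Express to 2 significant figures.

1.6

The CYP3A4 pathway (60% of clearance) is reduced to 0.39× activity: 0.6 × 0.39 = 0.234.
CYP2E1 (15%) and the residual 25% are unaffected.
Relative clearance = 0.234 + 0.15 + 0.25 = 0.634.
Steady-state concentration is inversely proportional to clearance, so the fold-change is 1 / 0.634 = 1.6.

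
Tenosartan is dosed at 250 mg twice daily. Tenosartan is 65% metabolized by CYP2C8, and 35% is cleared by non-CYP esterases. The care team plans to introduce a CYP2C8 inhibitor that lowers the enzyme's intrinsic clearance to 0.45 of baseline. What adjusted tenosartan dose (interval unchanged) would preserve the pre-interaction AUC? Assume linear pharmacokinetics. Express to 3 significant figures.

The CYP2C8 pathway (65% of clearance) falls to 0.45× activity: 0.65 × 0.45 = 0.2925.
The remaining 35% of clearance is unaffected.
CL_new/CL_old = 0.2925 + 0.35 = 0.6425.
Exposure is unchanged when dose changes in proportion to clearance. New dose = 250 mg × 0.6425 = 161 mg.

161 mg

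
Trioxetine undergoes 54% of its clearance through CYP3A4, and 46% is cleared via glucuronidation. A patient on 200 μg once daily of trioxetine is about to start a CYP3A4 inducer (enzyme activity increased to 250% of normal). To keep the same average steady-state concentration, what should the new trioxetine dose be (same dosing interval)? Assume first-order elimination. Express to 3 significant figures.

The CYP3A4 pathway (54% of clearance) increases to 2.5× activity: 0.54 × 2.5 = 1.35.
Non-CYP routes (46%) are unchanged.
New clearance relative to baseline: 1.35 + 0.46 = 1.81.
Exposure is unchanged when dose changes in proportion to clearance. New dose = 200 μg × 1.81 = 362 μg.

362 μg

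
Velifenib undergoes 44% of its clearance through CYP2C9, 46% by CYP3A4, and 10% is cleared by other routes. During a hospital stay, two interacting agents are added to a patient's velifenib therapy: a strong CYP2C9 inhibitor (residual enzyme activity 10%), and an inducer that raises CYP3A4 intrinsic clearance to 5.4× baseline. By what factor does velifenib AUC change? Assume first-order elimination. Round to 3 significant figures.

The CYP2C9 pathway (44% of clearance) falls to 0.1× activity: 0.44 × 0.1 = 0.044.
The CYP3A4 pathway (46% of clearance) increases to 5.4× activity: 0.46 × 5.4 = 2.484.
The remaining 10% of clearance is unaffected.
Relative clearance = 0.044 + 2.484 + 0.1 = 2.628.
AUC ∝ 1/CL: fold-change = 1 / 2.628 = 0.381.

0.381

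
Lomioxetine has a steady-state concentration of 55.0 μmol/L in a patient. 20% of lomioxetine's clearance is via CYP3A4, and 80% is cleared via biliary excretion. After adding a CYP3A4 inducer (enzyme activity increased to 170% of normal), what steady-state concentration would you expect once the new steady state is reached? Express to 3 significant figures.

The CYP3A4 pathway (20% of clearance) is boosted to 1.7× activity: 0.2 × 1.7 = 0.34.
The remaining 80% of clearance is unaffected.
Relative clearance = 0.34 + 0.8 = 1.14.
With dosing unchanged, steady-state concentration scales as 1/CL: 55.0 / 1.14 = 48.2 μmol/L.

48.2 μmol/L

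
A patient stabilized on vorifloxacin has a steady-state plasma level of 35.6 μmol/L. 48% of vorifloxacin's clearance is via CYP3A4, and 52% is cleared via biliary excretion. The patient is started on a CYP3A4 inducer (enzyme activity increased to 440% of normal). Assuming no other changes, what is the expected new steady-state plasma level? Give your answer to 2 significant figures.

14 μmol/L

The CYP3A4 pathway (48% of clearance) is boosted to 4.4× activity: 0.48 × 4.4 = 2.112.
Non-CYP routes (52%) are unchanged.
CL_new/CL_old = 2.112 + 0.52 = 2.632.
With dosing unchanged, steady-state plasma level scales as 1/CL: 35.6 / 2.632 = 14 μmol/L.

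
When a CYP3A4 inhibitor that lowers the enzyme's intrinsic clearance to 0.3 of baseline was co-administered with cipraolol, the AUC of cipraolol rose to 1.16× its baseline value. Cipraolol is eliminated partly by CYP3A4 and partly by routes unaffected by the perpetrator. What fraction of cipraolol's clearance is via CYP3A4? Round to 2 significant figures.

Let x = fm,CYP3A4. Because AUC ∝ 1/CL, relative clearance fell to 1/1.16 = 0.8621.
Only the CYP3A4 route changed, so 0.8621 = x·0.3 + (1 − x), giving x = 0.20.

0.20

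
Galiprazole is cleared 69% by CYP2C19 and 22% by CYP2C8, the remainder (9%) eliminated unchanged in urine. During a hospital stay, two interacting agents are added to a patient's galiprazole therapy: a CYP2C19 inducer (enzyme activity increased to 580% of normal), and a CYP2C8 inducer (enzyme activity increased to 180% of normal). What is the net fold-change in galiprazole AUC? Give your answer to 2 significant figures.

CYP2C19: 0.69 × 5.8 = 4.002
CYP2C8: 0.22 × 1.8 = 0.396
Other: 0.09 (unchanged)
CL_new/CL_old = 4.002 + 0.396 + 0.09 = 4.488.
Net AUC ratio = 1 / 4.488 = 0.22.

0.22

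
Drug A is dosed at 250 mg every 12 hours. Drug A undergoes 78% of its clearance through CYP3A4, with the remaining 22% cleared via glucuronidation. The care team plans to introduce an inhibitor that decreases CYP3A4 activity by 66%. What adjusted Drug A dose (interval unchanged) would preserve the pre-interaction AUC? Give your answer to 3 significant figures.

121 mg

The CYP3A4 pathway (78% of clearance) drops to 0.34× activity: 0.78 × 0.34 = 0.2652.
The remaining 22% of clearance is unaffected.
Relative clearance = 0.2652 + 0.22 = 0.4852.
Exposure is unchanged when dose changes in proportion to clearance. New dose = 250 mg × 0.4852 = 121 mg.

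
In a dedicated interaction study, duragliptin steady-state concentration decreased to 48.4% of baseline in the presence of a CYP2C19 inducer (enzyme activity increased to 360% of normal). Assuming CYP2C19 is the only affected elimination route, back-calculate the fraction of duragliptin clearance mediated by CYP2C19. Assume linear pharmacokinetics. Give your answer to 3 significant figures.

Let x = fm,CYP2C19. Because steady-state concentration ∝ 1/CL, relative clearance rose to 1/0.484 = 2.066.
Only the CYP2C19 route changed, so 2.066 = x·3.6 + (1 − x), giving x = 0.410.

0.410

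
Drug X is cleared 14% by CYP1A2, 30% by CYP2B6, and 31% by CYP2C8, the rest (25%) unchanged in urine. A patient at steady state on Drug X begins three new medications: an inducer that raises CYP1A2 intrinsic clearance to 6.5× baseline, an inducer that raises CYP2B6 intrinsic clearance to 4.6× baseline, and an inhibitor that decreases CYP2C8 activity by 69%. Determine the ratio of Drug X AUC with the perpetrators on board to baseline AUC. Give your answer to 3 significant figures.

0.379

The CYP1A2 pathway (14% of clearance) increases to 6.5× activity: 0.14 × 6.5 = 0.91.
The CYP2B6 pathway (30% of clearance) rises to 4.6× activity: 0.3 × 4.6 = 1.38.
The CYP2C8 pathway (31% of clearance) is reduced to 0.31× activity: 0.31 × 0.31 = 0.0961.
Non-CYP routes (25%) are unchanged.
Relative clearance = 0.91 + 1.38 + 0.0961 + 0.25 = 2.6361.
AUC ∝ 1/CL: fold-change = 1 / 2.6361 = 0.379.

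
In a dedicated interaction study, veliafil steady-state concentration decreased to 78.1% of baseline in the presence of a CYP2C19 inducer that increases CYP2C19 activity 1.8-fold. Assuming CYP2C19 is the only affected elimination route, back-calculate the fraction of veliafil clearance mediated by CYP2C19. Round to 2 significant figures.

0.35

CL'/CL = 1 / 0.781 = 1.28
1.8·fm + (1 − fm) = 1.28
fm = (1.28 − 1) / (1.8 − 1) = 0.35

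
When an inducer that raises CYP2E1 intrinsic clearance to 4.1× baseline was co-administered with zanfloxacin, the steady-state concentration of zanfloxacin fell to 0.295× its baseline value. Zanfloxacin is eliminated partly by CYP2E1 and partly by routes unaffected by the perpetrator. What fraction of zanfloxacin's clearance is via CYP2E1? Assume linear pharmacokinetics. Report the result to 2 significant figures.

Write x for the fraction cleared via CYP2E1. The observed steady-state concentration change means clearance rose to 1/0.295 = 3.39 of baseline.
Only the CYP2E1 route changed, so 3.39 = x·4.1 + (1 − x), giving x = 0.77.

0.77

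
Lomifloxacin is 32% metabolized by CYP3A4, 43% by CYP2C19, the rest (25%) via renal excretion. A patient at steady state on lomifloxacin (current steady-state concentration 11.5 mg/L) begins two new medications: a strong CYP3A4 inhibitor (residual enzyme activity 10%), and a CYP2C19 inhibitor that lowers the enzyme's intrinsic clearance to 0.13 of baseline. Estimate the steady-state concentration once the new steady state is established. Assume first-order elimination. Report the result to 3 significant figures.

34.0 mg/L

The CYP3A4 pathway (32% of clearance) falls to 0.1× activity: 0.32 × 0.1 = 0.032.
The CYP2C19 pathway (43% of clearance) drops to 0.13× activity: 0.43 × 0.13 = 0.0559.
The remaining 25% of clearance is unaffected.
CL_new/CL_old = 0.032 + 0.0559 + 0.25 = 0.3379.
Steady-state concentration ∝ 1/CL: new value = 11.5 / 0.3379 = 34.0 mg/L.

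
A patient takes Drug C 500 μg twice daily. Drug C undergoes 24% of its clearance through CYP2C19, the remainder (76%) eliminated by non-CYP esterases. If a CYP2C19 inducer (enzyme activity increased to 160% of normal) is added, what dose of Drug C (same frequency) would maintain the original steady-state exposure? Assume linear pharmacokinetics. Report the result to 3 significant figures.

572 μg

The CYP2C19 pathway (24% of clearance) is boosted to 1.6× activity: 0.24 × 1.6 = 0.384.
The remaining 76% of clearance is unaffected.
Relative clearance = 0.384 + 0.76 = 1.144.
Css,avg = (dose rate)/CL, so holding Css fixed requires dose ∝ CL: 500 × 1.144 = 572 μg.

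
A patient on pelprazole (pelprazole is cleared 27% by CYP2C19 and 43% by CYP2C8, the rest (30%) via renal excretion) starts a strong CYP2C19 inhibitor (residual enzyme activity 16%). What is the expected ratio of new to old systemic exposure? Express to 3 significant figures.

1.29

The CYP2C19 pathway (27% of clearance) drops to 0.16× activity: 0.27 × 0.16 = 0.0432.
CYP2C8 (43%) and the residual 30% are unaffected.
CL_new/CL_old = 0.0432 + 0.43 + 0.3 = 0.7732.
Since systemic exposure ∝ 1/CL, the ratio is 1 / 0.7732 = 1.29.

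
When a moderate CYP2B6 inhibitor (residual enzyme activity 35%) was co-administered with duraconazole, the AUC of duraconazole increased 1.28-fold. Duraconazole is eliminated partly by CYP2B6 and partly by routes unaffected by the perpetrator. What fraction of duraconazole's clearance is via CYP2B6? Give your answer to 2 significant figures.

0.34

Let x = fm,CYP2B6. Because AUC ∝ 1/CL, relative clearance fell to 1/1.28 = 0.7812.
Only the CYP2B6 route changed, so 0.7812 = x·0.35 + (1 − x), giving x = 0.34.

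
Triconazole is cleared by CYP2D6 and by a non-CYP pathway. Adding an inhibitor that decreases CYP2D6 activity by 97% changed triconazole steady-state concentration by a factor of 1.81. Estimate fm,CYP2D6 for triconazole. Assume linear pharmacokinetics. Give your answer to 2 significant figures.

0.46

Let fm be the CYP2D6 fraction. New clearance relative to baseline = fm × 0.03 + (1 − fm).
Steady-state concentration ratio = 1 / (new CL fraction), so new CL fraction = 1 / 1.81 = 0.5525.
fm × 0.03 + 1 − fm = 0.5525  ⇒  fm × (0.03 − 1) = −0.4475  ⇒  fm = 0.46.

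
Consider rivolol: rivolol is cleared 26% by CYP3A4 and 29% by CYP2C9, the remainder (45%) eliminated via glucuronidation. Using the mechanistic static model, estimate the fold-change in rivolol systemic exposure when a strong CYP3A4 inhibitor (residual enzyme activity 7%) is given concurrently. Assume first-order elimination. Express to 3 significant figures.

The CYP3A4 pathway (26% of clearance) drops to 0.07× activity: 0.26 × 0.07 = 0.0182.
CYP2C9 (29%) and the residual 45% are unaffected.
New clearance relative to baseline: 0.0182 + 0.29 + 0.45 = 0.7582.
Since systemic exposure ∝ 1/CL, the ratio is 1 / 0.7582 = 1.32.

1.32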